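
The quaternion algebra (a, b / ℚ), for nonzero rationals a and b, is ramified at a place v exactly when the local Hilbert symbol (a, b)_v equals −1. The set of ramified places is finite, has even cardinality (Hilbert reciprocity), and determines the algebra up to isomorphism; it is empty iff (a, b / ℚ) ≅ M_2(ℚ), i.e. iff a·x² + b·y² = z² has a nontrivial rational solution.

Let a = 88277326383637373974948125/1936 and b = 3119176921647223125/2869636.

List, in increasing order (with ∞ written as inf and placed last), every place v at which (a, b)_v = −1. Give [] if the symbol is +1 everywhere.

[13, 31]

(a, b) ≡ (93, 13) mod (ℚ^×)²; places V = {2, 3, 5, 7, 11, 13, 17, 31, ∞}.
(a,b)_2: α=-4, β=-2; u≡5, v≡5 (mod 8); ε(u)ε(v)=0·0, αω(v)=-4·1, βω(u)=-2·1; sum ≡ 0  ⇒  +1.
(a,b)_31: α=3, u≡15; β=2, v≡23 (mod 31); (15|31)=-1, (23|31)=-1; sign (−1)^0·-1^2·-1^3 = -1.
(a,b)_7: α=0, u≡2; β=-2, v≡5 (mod 7); (2|7)=+1, (5|7)=-1; sign (−1)^0·+1^-2·-1^0 = +1.
(a,b)_11: α=-2, u≡3; β=-4, v≡2 (mod 11); (3|11)=+1, (2|11)=-1; sign (−1)^0·+1^-4·-1^-2 = +1.
(a,b)_3: α=19, u≡1; β=14, v≡1 (mod 3); (1|3)=+1, (1|3)=+1; sign (−1)^0·+1^14·+1^19 = +1.
(a,b)_5: α=4, u≡2; β=4, v≡2 (mod 5); (2|5)=-1, (2|5)=-1; sign (−1)^0·-1^4·-1^4 = +1.
(a,b)_17: α=6, u≡13; β=4, v≡8 (mod 17); (13|17)=+1, (8|17)=+1; sign (−1)^0·+1^4·+1^6 = +1.
(a,b)_13: α=2, u≡2; β=1, v≡12 (mod 13); (2|13)=-1, (12|13)=+1; sign (−1)^0·-1^1·+1^2 = -1.
(a,b)_∞: sgn(93)=+, sgn(13)=+, so +1.
(93, 13 / ℚ) ramifies at {13, 31}: a division algebra.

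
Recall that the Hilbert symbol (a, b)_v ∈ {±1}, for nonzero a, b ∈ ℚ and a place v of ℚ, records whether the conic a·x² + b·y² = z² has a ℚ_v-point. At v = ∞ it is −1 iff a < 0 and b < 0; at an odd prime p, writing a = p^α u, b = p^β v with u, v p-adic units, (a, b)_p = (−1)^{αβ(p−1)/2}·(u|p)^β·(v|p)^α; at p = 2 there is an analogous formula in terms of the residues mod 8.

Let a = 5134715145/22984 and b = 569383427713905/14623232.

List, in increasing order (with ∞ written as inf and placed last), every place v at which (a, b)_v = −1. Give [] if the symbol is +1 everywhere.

Mod squares: a ≡ 3570, b ≡ 210. Check v ∈ {∞, 2, 3, 5, 7, 13, 17, 37}.
v=37: a=37^2·(≡18), b=37^4·(≡12) mod 37; (18|37)=-1, (12|37)=+1; (−1)^{2·4·18}·(-1)^4·(+1)^2 = +1.
v=2: v_2(a)=-3, v_2(b)=-9; units ≡ 1, 1 (mod 8); ε·ε+αω+βω = 0·0+-3·0+-9·0 ≡ 0  ⇒  (a,b)_2 = +1.
v=13: a=13^-2·(≡11), b=13^-4·(≡5) mod 13; (11|13)=-1, (5|13)=-1; (−1)^{-2·-4·6}·(-1)^-4·(-1)^-2 = +1.
v=7: a=7^3·(≡6), b=7^3·(≡1) mod 7; (6|7)=-1, (1|7)=+1; (−1)^{3·3·3}·(-1)^3·(+1)^3 = +1.
v=5: a=5^1·(≡1), b=5^1·(≡3) mod 5; (1|5)=+1, (3|5)=-1; (−1)^{1·1·2}·(+1)^1·(-1)^1 = -1.
v=∞: 3570 > 0 and 210 > 0  ⇒  (a,b)_∞ = +1.
v=17: a=17^-1·(≡12), b=17^0·(≡11) mod 17; (12|17)=-1, (11|17)=-1; (−1)^{-1·0·8}·(-1)^0·(-1)^-1 = -1.
v=3: a=3^7·(≡2), b=3^11·(≡1) mod 3; (2|3)=-1, (1|3)=+1; (−1)^{7·11·1}·(-1)^11·(+1)^7 = +1.
Ram(3570, 210) = {5, 17}; no ℚ_5-point on the conic.

[5, 17]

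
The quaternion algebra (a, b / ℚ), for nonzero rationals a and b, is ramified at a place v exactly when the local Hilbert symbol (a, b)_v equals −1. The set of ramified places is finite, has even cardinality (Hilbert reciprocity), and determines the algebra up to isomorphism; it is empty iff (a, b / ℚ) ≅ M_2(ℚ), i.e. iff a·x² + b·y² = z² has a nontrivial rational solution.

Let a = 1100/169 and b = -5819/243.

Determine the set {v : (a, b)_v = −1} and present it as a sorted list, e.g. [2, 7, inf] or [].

Mod squares: a ≡ 11, b ≡ -33. Check v ∈ {∞, 2, 3, 5, 11, 13, 23}.
v=∞: 11 > 0 and -33 < 0  ⇒  (a,b)_∞ = +1.
v=2: v_2(a)=2, v_2(b)=0; units ≡ 3, 7 (mod 8); ε·ε+αω+βω = 1·1+2·0+0·1 ≡ 1  ⇒  (a,b)_2 = -1.
v=13: a=13^-2·(≡8), b=13^0·(≡2) mod 13; (8|13)=-1, (2|13)=-1; (−1)^{-2·0·6}·(-1)^0·(-1)^-2 = +1.
v=5: a=5^2·(≡1), b=5^0·(≡2) mod 5; (1|5)=+1, (2|5)=-1; (−1)^{2·0·2}·(+1)^0·(-1)^2 = +1.
v=23: a=23^0·(≡11), b=23^2·(≡8) mod 23; (11|23)=-1, (8|23)=+1; (−1)^{0·2·11}·(-1)^2·(+1)^0 = +1.
v=3: a=3^0·(≡2), b=3^-5·(≡1) mod 3; (2|3)=-1, (1|3)=+1; (−1)^{0·-5·1}·(-1)^-5·(+1)^0 = -1.
v=11: a=11^1·(≡3), b=11^1·(≡10) mod 11; (3|11)=+1, (10|11)=-1; (−1)^{1·1·5}·(+1)^1·(-1)^1 = +1.
|Ram(11, -33)| = 2, even; anisotropic at {2, 3}.

[2, 3]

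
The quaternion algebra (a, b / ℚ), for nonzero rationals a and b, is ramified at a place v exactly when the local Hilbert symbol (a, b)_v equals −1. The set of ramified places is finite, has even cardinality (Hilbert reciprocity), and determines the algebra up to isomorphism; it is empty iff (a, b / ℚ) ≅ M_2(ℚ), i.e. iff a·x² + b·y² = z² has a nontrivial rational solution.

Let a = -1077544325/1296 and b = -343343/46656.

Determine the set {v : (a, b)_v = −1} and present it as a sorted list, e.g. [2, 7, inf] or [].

Mod squares: a ≡ -356213, b ≡ -143. Check v ∈ {∞, 2, 3, 5, 7, 11, 13, 47, 53}.
v=3: a=3^-4·(≡1), b=3^-6·(≡1) mod 3; (1|3)=+1, (1|3)=+1; (−1)^{-4·-6·1}·(+1)^-6·(+1)^-4 = +1.
v=2: v_2(a)=-4, v_2(b)=-6; units ≡ 3, 1 (mod 8); ε·ε+αω+βω = 1·0+-4·0+-6·1 ≡ 0  ⇒  (a,b)_2 = +1.
v=11: a=11^3·(≡4), b=11^1·(≡1) mod 11; (4|11)=+1, (1|11)=+1; (−1)^{3·1·5}·(+1)^1·(+1)^3 = -1.
v=13: a=13^1·(≡3), b=13^1·(≡8) mod 13; (3|13)=+1, (8|13)=-1; (−1)^{1·1·6}·(+1)^1·(-1)^1 = -1.
v=7: a=7^0·(≡3), b=7^4·(≡4) mod 7; (3|7)=-1, (4|7)=+1; (−1)^{0·4·3}·(-1)^4·(+1)^0 = +1.
v=5: a=5^2·(≡2), b=5^0·(≡2) mod 5; (2|5)=-1, (2|5)=-1; (−1)^{2·0·2}·(-1)^0·(-1)^2 = +1.
v=47: a=47^1·(≡29), b=47^0·(≡35) mod 47; (29|47)=-1, (35|47)=-1; (−1)^{1·0·23}·(-1)^0·(-1)^1 = -1.
v=∞: -356213 < 0 and -143 < 0  ⇒  (a,b)_∞ = -1.
v=53: a=53^1·(≡37), b=53^0·(≡16) mod 53; (37|53)=+1, (16|53)=+1; (−1)^{1·0·26}·(+1)^0·(+1)^1 = +1.
Ram(-356213, -143) = {11, 13, 47, ∞}; no ℚ_11-point on the conic.

[11, 13, 47, inf]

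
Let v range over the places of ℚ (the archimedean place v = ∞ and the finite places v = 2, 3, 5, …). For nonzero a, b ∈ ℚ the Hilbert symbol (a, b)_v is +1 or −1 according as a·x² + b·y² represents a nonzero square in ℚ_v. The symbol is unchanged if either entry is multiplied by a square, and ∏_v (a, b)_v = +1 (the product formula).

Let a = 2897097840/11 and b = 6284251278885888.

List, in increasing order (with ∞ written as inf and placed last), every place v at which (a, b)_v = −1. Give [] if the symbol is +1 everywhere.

(a, b) ≡ (85085, 17) mod (ℚ^×)²; places V = {2, 3, 5, 7, 11, 13, 17, ∞}.
(a,b)_11: α=-1, u≡10; β=2, v≡7 (mod 11); (10|11)=-1, (7|11)=-1; sign (−1)^0·-1^2·-1^-1 = -1.
(a,b)_2: α=4, β=10; u≡5, v≡1 (mod 8); ε(u)ε(v)=0·0, αω(v)=4·0, βω(u)=10·1; sum ≡ 0  ⇒  +1.
(a,b)_3: α=4, u≡2; β=6, v≡2 (mod 3); (2|3)=-1, (2|3)=-1; sign (−1)^0·-1^6·-1^4 = +1.
(a,b)_7: α=1, u≡3; β=2, v≡6 (mod 7); (3|7)=-1, (6|7)=-1; sign (−1)^0·-1^2·-1^1 = -1.
(a,b)_∞: sgn(85085)=+, sgn(17)=+, so +1.
(a,b)_5: α=1, u≡3; β=0, v≡3 (mod 5); (3|5)=-1, (3|5)=-1; sign (−1)^0·-1^0·-1^1 = -1.
(a,b)_13: α=1, u≡8; β=0, v≡9 (mod 13); (8|13)=-1, (9|13)=+1; sign (−1)^0·-1^0·+1^1 = +1.
(a,b)_17: α=3, u≡14; β=5, v≡15 (mod 17); (14|17)=-1, (15|17)=+1; sign (−1)^0·-1^5·+1^3 = -1.
Ram(85085, 17) = {5, 7, 11, 17}; no ℚ_5-point on the conic.

[5, 7, 11, 17]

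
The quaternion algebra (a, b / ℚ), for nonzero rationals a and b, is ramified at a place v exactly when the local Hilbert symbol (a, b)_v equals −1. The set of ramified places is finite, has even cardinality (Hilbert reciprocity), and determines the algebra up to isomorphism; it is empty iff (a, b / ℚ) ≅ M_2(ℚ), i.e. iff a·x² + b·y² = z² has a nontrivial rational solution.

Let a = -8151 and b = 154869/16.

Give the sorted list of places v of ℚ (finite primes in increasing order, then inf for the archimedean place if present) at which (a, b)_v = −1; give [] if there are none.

(a, b) ≡ (-8151, 429) mod (ℚ^×)²; places V = {2, 3, 11, 13, 19, ∞}.
(a,b)_∞: sgn(-8151)=−, sgn(429)=+, so +1.
(a,b)_19: α=1, u≡8; β=2, v≡9 (mod 19); (8|19)=-1, (9|19)=+1; sign (−1)^0·-1^2·+1^1 = +1.
(a,b)_13: α=1, u≡10; β=1, v≡6 (mod 13); (10|13)=+1, (6|13)=-1; sign (−1)^0·+1^1·-1^1 = -1.
(a,b)_2: α=0, β=-4; u≡1, v≡5 (mod 8); ε(u)ε(v)=0·0, αω(v)=0·1, βω(u)=-4·0; sum ≡ 0  ⇒  +1.
(a,b)_3: α=1, u≡1; β=1, v≡2 (mod 3); (1|3)=+1, (2|3)=-1; sign (−1)^1·+1^1·-1^1 = +1.
(a,b)_11: α=1, u≡7; β=1, v≡2 (mod 11); (7|11)=-1, (2|11)=-1; sign (−1)^1·-1^1·-1^1 = -1.
Ram(-8151, 429) = {11, 13}; no ℚ_11-point on the conic.

[11, 13]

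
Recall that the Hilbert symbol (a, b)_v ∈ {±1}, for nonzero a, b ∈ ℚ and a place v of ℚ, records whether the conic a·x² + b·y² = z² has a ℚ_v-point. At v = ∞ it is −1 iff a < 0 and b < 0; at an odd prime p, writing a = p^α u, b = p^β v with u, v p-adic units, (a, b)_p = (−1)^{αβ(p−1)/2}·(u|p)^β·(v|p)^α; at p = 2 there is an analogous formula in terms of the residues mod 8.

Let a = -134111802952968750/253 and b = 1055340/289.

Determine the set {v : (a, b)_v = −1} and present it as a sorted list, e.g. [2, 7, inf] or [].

[2, 5, 11, 13, 17, 41]

Mod squares: a ≡ -17333030, b ≡ 29315. Check v ∈ {∞, 2, 3, 5, 7, 11, 13, 17, 23, 31, 41}.
v=13: a=13^3·(≡1), b=13^1·(≡7) mod 13; (1|13)=+1, (7|13)=-1; (−1)^{3·1·6}·(+1)^1·(-1)^3 = -1.
v=3: a=3^2·(≡1), b=3^2·(≡2) mod 3; (1|3)=+1, (2|3)=-1; (−1)^{2·2·1}·(+1)^2·(-1)^2 = +1.
v=17: a=17^1·(≡15), b=17^-2·(≡14) mod 17; (15|17)=+1, (14|17)=-1; (−1)^{1·-2·8}·(+1)^-2·(-1)^1 = -1.
v=2: v_2(a)=1, v_2(b)=2; units ≡ 5, 3 (mod 8); ε·ε+αω+βω = 0·1+1·1+2·1 ≡ 1  ⇒  (a,b)_2 = -1.
v=23: a=23^-1·(≡8), b=23^0·(≡13) mod 23; (8|23)=+1, (13|23)=+1; (−1)^{-1·0·11}·(+1)^0·(+1)^-1 = +1.
v=7: a=7^2·(≡5), b=7^0·(≡3) mod 7; (5|7)=-1, (3|7)=-1; (−1)^{2·0·3}·(-1)^0·(-1)^2 = +1.
v=11: a=11^-1·(≡3), b=11^1·(≡3) mod 11; (3|11)=+1, (3|11)=+1; (−1)^{-1·1·5}·(+1)^1·(+1)^-1 = -1.
v=∞: -17333030 < 0 and 29315 > 0  ⇒  (a,b)_∞ = +1.
v=41: a=41^2·(≡30), b=41^1·(≡37) mod 41; (30|41)=-1, (37|41)=+1; (−1)^{2·1·20}·(-1)^1·(+1)^2 = -1.
v=31: a=31^1·(≡30), b=31^0·(≡10) mod 31; (30|31)=-1, (10|31)=+1; (−1)^{1·0·15}·(-1)^0·(+1)^1 = +1.
v=5: a=5^7·(≡4), b=5^1·(≡2) mod 5; (4|5)=+1, (2|5)=-1; (−1)^{7·1·2}·(+1)^1·(-1)^7 = -1.
(-17333030, 29315 / ℚ) ramifies at {2, 5, 11, 13, 17, 41}: a division algebra.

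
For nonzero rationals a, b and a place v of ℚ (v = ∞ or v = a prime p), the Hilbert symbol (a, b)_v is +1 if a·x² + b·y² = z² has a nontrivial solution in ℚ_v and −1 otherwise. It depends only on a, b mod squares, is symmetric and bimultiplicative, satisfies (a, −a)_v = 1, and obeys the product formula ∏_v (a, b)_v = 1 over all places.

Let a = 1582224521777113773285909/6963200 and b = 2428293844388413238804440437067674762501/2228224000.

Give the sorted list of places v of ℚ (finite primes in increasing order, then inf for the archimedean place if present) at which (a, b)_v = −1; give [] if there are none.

(a, b) ≡ (516477, 50065) mod (ℚ^×)²; places V = {2, 3, 5, 7, 13, 17, 19, 31, 41, ∞}.
(a,b)_2: α=-14, β=-20; u≡5, v≡1 (mod 8); ε(u)ε(v)=0·0, αω(v)=-14·0, βω(u)=-20·1; sum ≡ 0  ⇒  +1.
(a,b)_41: α=1, u≡33; β=2, v≡18 (mod 41); (33|41)=+1, (18|41)=+1; sign (−1)^0·+1^2·+1^1 = +1.
(a,b)_31: α=2, u≡17; β=3, v≡15 (mod 31); (17|31)=-1, (15|31)=-1; sign (−1)^0·-1^3·-1^2 = -1.
(a,b)_17: α=-1, u≡16; β=-1, v≡4 (mod 17); (16|17)=+1, (4|17)=+1; sign (−1)^0·+1^-1·+1^-1 = +1.
(a,b)_19: α=3, u≡13; β=5, v≡10 (mod 19); (13|19)=-1, (10|19)=-1; sign (−1)^1·-1^5·-1^3 = -1.
(a,b)_3: α=13, u≡1; β=20, v≡1 (mod 3); (1|3)=+1, (1|3)=+1; sign (−1)^0·+1^20·+1^13 = +1.
(a,b)_5: α=-2, u≡3; β=-3, v≡3 (mod 5); (3|5)=-1, (3|5)=-1; sign (−1)^0·-1^-3·-1^-2 = -1.
(a,b)_13: α=1, u≡12; β=2, v≡5 (mod 13); (12|13)=+1, (5|13)=-1; sign (−1)^0·+1^2·-1^1 = -1.
(a,b)_∞: sgn(516477)=+, sgn(50065)=+, so +1.
(a,b)_7: α=10, u≡6; β=16, v≡4 (mod 7); (6|7)=-1, (4|7)=+1; sign (−1)^0·-1^16·+1^10 = +1.
Ram(516477, 50065) = {5, 13, 19, 31}; no ℚ_5-point on the conic.

[5, 13, 19, 31]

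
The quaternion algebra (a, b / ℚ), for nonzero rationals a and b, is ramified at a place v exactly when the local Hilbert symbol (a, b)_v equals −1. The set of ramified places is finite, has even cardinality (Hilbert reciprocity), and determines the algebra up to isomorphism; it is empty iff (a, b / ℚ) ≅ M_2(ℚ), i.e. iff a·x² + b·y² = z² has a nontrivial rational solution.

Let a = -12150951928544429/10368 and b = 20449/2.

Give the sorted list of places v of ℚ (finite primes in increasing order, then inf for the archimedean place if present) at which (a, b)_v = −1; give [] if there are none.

[2, 29]

Mod squares: a ≡ -58, b ≡ 2. Check v ∈ {∞, 2, 3, 7, 11, 13, 29}.
v=∞: -58 < 0 and 2 > 0  ⇒  (a,b)_∞ = +1.
v=2: v_2(a)=-7, v_2(b)=-1; units ≡ 3, 1 (mod 8); ε·ε+αω+βω = 1·0+-7·0+-1·1 ≡ 1  ⇒  (a,b)_2 = -1.
v=7: a=7^2·(≡6), b=7^0·(≡1) mod 7; (6|7)=-1, (1|7)=+1; (−1)^{2·0·3}·(-1)^0·(+1)^2 = +1.
v=29: a=29^1·(≡21), b=29^0·(≡2) mod 29; (21|29)=-1, (2|29)=-1; (−1)^{1·0·14}·(-1)^0·(-1)^1 = -1.
v=13: a=13^6·(≡8), b=13^2·(≡2) mod 13; (8|13)=-1, (2|13)=-1; (−1)^{6·2·6}·(-1)^2·(-1)^6 = +1.
v=11: a=11^6·(≡8), b=11^2·(≡2) mod 11; (8|11)=-1, (2|11)=-1; (−1)^{6·2·5}·(-1)^2·(-1)^6 = +1.
v=3: a=3^-4·(≡2), b=3^0·(≡2) mod 3; (2|3)=-1, (2|3)=-1; (−1)^{-4·0·1}·(-1)^0·(-1)^-4 = +1.
(-58, 2 / ℚ) ramifies at {2, 29}: a division algebra.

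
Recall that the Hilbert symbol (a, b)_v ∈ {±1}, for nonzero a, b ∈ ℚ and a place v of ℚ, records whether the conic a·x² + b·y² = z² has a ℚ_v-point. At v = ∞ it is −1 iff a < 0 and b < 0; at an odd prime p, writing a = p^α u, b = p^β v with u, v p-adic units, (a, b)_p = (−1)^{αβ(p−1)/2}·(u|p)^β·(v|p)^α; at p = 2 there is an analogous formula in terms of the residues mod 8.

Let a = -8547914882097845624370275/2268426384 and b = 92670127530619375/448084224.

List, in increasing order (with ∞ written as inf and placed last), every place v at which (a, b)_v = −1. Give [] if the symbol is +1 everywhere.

(a, b) ≡ (-11, 249271) mod (ℚ^×)²; places V = {2, 3, 5, 7, 11, 17, 29, 31, 43, ∞}.
(a,b)_5: α=2, u≡1; β=4, v≡4 (mod 5); (1|5)=+1, (4|5)=+1; sign (−1)^0·+1^4·+1^2 = +1.
(a,b)_7: α=-4, u≡5; β=-4, v≡4 (mod 7); (5|7)=-1, (4|7)=+1; sign (−1)^0·-1^-4·+1^-4 = +1.
(a,b)_29: α=8, u≡21; β=6, v≡6 (mod 29); (21|29)=-1, (6|29)=+1; sign (−1)^0·-1^6·+1^8 = +1.
(a,b)_2: α=-4, β=-8; u≡5, v≡7 (mod 8); ε(u)ε(v)=0·1, αω(v)=-4·0, βω(u)=-8·1; sum ≡ 0  ⇒  +1.
(a,b)_∞: sgn(-11)=−, sgn(249271)=+, so +1.
(a,b)_31: α=2, u≡1; β=1, v≡11 (mod 31); (1|31)=+1, (11|31)=-1; sign (−1)^0·+1^1·-1^2 = +1.
(a,b)_17: α=2, u≡11; β=1, v≡9 (mod 17); (11|17)=-1, (9|17)=+1; sign (−1)^0·-1^1·+1^2 = -1.
(a,b)_11: α=3, u≡7; β=1, v≡5 (mod 11); (7|11)=-1, (5|11)=+1; sign (−1)^1·-1^1·+1^3 = +1.
(a,b)_3: α=-10, u≡1; β=-6, v≡1 (mod 3); (1|3)=+1, (1|3)=+1; sign (−1)^0·+1^-6·+1^-10 = +1.
(a,b)_43: α=2, u≡8; β=1, v≡9 (mod 43); (8|43)=-1, (9|43)=+1; sign (−1)^0·-1^1·+1^2 = -1.
|Ram(-11, 249271)| = 2, even; anisotropic at {17, 43}.

[17, 43]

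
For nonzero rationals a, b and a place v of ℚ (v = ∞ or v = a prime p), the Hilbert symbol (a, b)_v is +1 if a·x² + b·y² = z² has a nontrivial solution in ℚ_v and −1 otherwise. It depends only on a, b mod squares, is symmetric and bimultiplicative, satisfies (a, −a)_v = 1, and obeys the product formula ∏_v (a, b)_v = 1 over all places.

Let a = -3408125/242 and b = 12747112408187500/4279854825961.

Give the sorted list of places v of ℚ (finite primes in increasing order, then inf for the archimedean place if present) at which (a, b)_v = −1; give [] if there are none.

[7, 41]

Mod squares: a ≡ -10906, b ≡ 19. Check v ∈ {∞, 2, 5, 7, 11, 13, 17, 19, 23, 37, 41}.
v=37: a=37^0·(≡25), b=37^-2·(≡32) mod 37; (25|37)=+1, (32|37)=-1; (−1)^{0·-2·18}·(+1)^-2·(-1)^0 = +1.
v=7: a=7^1·(≡6), b=7^2·(≡5) mod 7; (6|7)=-1, (5|7)=-1; (−1)^{1·2·3}·(-1)^2·(-1)^1 = -1.
v=41: a=41^1·(≡25), b=41^2·(≡15) mod 41; (25|41)=+1, (15|41)=-1; (−1)^{1·2·20}·(+1)^2·(-1)^1 = -1.
v=11: a=11^-2·(≡8), b=11^-2·(≡7) mod 11; (8|11)=-1, (7|11)=-1; (−1)^{-2·-2·5}·(-1)^-2·(-1)^-2 = +1.
v=13: a=13^0·(≡9), b=13^-2·(≡6) mod 13; (9|13)=+1, (6|13)=-1; (−1)^{0·-2·6}·(+1)^-2·(-1)^0 = +1.
v=∞: -10906 < 0 and 19 > 0  ⇒  (a,b)_∞ = +1.
v=23: a=23^0·(≡7), b=23^-2·(≡5) mod 23; (7|23)=-1, (5|23)=-1; (−1)^{0·-2·11}·(-1)^-2·(-1)^0 = +1.
v=2: v_2(a)=-1, v_2(b)=2; units ≡ 3, 3 (mod 8); ε·ε+αω+βω = 1·1+-1·1+2·1 ≡ 0  ⇒  (a,b)_2 = +1.
v=5: a=5^4·(≡1), b=5^6·(≡4) mod 5; (1|5)=+1, (4|5)=+1; (−1)^{4·6·2}·(+1)^6·(+1)^4 = +1.
v=19: a=19^1·(≡3), b=19^5·(≡7) mod 19; (3|19)=-1, (7|19)=+1; (−1)^{1·5·9}·(-1)^5·(+1)^1 = +1.
v=17: a=17^0·(≡13), b=17^-2·(≡15) mod 17; (13|17)=+1, (15|17)=+1; (−1)^{0·-2·8}·(+1)^-2·(+1)^0 = +1.
(-10906, 19 / ℚ) ramifies at {7, 41}: a division algebra.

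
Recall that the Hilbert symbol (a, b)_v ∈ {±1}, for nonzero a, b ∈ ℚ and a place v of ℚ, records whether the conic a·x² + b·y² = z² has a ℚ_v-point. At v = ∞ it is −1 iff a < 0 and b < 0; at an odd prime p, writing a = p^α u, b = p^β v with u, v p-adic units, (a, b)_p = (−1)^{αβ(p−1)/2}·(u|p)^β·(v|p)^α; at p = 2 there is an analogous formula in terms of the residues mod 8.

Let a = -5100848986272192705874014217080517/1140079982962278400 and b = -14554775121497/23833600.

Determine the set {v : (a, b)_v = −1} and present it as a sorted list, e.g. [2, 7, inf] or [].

[29, inf]

(a, b) ≡ (-493, -20387) mod (ℚ^×)²; places V = {2, 5, 7, 13, 17, 19, 29, 31, 37, ∞}.
(a,b)_7: α=-6, u≡2; β=-2, v≡1 (mod 7); (2|7)=+1, (1|7)=+1; sign (−1)^0·+1^-2·+1^-6 = +1.
(a,b)_17: α=11, u≡3; β=4, v≡15 (mod 17); (3|17)=-1, (15|17)=+1; sign (−1)^0·-1^4·+1^11 = +1.
(a,b)_2: α=-30, β=-10; u≡3, v≡5 (mod 8); ε(u)ε(v)=1·0, αω(v)=-30·1, βω(u)=-10·1; sum ≡ 0  ⇒  +1.
(a,b)_37: α=2, u≡11; β=1, v≡10 (mod 37); (11|37)=+1, (10|37)=+1; sign (−1)^0·+1^1·+1^2 = +1.
(a,b)_31: α=4, u≡12; β=2, v≡21 (mod 31); (12|31)=-1, (21|31)=-1; sign (−1)^0·-1^2·-1^4 = +1.
(a,b)_13: α=6, u≡4; β=2, v≡1 (mod 13); (4|13)=+1, (1|13)=+1; sign (−1)^0·+1^2·+1^6 = +1.
(a,b)_19: α=-2, u≡1; β=-1, v≡14 (mod 19); (1|19)=+1, (14|19)=-1; sign (−1)^0·+1^-1·-1^-2 = +1.
(a,b)_29: α=3, u≡8; β=1, v≡20 (mod 29); (8|29)=-1, (20|29)=+1; sign (−1)^0·-1^1·+1^3 = -1.
(a,b)_∞: sgn(-493)=−, sgn(-20387)=−, so -1.
(a,b)_5: α=-2, u≡3; β=-2, v≡2 (mod 5); (3|5)=-1, (2|5)=-1; sign (−1)^0·-1^-2·-1^-2 = +1.
Ram(-493, -20387) = {29, ∞}; no ℚ_29-point on the conic.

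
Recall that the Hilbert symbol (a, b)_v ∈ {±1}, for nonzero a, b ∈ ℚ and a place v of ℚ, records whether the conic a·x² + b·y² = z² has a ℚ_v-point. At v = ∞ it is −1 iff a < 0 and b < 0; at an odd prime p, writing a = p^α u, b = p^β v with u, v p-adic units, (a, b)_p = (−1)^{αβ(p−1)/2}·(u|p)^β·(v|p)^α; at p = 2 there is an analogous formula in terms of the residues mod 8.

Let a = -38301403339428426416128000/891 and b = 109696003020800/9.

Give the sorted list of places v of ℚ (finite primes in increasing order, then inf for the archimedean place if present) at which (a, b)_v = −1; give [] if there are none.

(a, b) ≡ (-584045, 38) mod (ℚ^×)²; places V = {2, 3, 5, 7, 11, 13, 19, 37, 41, ∞}.
(a,b)_7: α=3, u≡3; β=2, v≡6 (mod 7); (3|7)=-1, (6|7)=-1; sign (−1)^0·-1^2·-1^3 = -1.
(a,b)_2: α=22, β=11; u≡3, v≡3 (mod 8); ε(u)ε(v)=1·1, αω(v)=22·1, βω(u)=11·1; sum ≡ 0  ⇒  +1.
(a,b)_11: α=-1, u≡2; β=0, v≡1 (mod 11); (2|11)=-1, (1|11)=+1; sign (−1)^0·-1^0·+1^-1 = +1.
(a,b)_3: α=-4, u≡1; β=-2, v≡2 (mod 3); (1|3)=+1, (2|3)=-1; sign (−1)^0·+1^-2·-1^-4 = +1.
(a,b)_∞: sgn(-584045)=−, sgn(38)=+, so +1.
(a,b)_13: α=2, u≡8; β=0, v≡3 (mod 13); (8|13)=-1, (3|13)=+1; sign (−1)^0·-1^0·+1^2 = +1.
(a,b)_37: α=3, u≡20; β=2, v≡1 (mod 37); (20|37)=-1, (1|37)=+1; sign (−1)^0·-1^2·+1^3 = +1.
(a,b)_19: α=2, u≡2; β=1, v≡2 (mod 19); (2|19)=-1, (2|19)=-1; sign (−1)^0·-1^1·-1^2 = -1.
(a,b)_41: α=3, u≡10; β=2, v≡28 (mod 41); (10|41)=+1, (28|41)=-1; sign (−1)^0·+1^2·-1^3 = -1.
(a,b)_5: α=3, u≡1; β=2, v≡3 (mod 5); (1|5)=+1, (3|5)=-1; sign (−1)^0·+1^2·-1^3 = -1.
|Ram(-584045, 38)| = 4, even; anisotropic at {5, 7, 19, 41}.

[5, 7, 19, 41]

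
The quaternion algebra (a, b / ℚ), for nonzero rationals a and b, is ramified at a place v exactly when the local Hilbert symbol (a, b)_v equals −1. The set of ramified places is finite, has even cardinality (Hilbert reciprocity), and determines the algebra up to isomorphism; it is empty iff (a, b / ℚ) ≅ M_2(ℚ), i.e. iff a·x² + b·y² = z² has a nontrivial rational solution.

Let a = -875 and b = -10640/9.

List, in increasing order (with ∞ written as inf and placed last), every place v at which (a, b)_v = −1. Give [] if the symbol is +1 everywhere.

[19, inf]

Mod squares: a ≡ -35, b ≡ -665. Check v ∈ {∞, 2, 3, 5, 7, 19}.
v=∞: -35 < 0 and -665 < 0  ⇒  (a,b)_∞ = -1.
v=19: a=19^0·(≡18), b=19^1·(≡18) mod 19; (18|19)=-1, (18|19)=-1; (−1)^{0·1·9}·(-1)^1·(-1)^0 = -1.
v=2: v_2(a)=0, v_2(b)=4; units ≡ 5, 7 (mod 8); ε·ε+αω+βω = 0·1+0·0+4·1 ≡ 0  ⇒  (a,b)_2 = +1.
v=5: a=5^3·(≡3), b=5^1·(≡3) mod 5; (3|5)=-1, (3|5)=-1; (−1)^{3·1·2}·(-1)^1·(-1)^3 = +1.
v=3: a=3^0·(≡1), b=3^-2·(≡1) mod 3; (1|3)=+1, (1|3)=+1; (−1)^{0·-2·1}·(+1)^-2·(+1)^0 = +1.
v=7: a=7^1·(≡1), b=7^1·(≡3) mod 7; (1|7)=+1, (3|7)=-1; (−1)^{1·1·3}·(+1)^1·(-1)^1 = +1.
|Ram(-35, -665)| = 2, even; anisotropic at {19, ∞}.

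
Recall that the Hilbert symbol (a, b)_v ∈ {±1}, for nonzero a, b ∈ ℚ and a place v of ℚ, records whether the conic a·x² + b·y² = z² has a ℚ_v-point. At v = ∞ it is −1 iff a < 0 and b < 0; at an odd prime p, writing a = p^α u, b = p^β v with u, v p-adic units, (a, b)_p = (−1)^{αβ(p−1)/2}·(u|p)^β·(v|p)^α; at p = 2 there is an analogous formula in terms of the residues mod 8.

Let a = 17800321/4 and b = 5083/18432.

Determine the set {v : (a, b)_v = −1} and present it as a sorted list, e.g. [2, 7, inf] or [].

[11, 13, 17, 23]

Mod squares: a ≡ 33649, b ≡ 10166. Check v ∈ {∞, 2, 3, 7, 11, 13, 17, 19, 23}.
v=3: a=3^0·(≡1), b=3^-2·(≡2) mod 3; (1|3)=+1, (2|3)=-1; (−1)^{0·-2·1}·(+1)^-2·(-1)^0 = +1.
v=∞: 33649 > 0 and 10166 > 0  ⇒  (a,b)_∞ = +1.
v=17: a=17^0·(≡3), b=17^1·(≡11) mod 17; (3|17)=-1, (11|17)=-1; (−1)^{0·1·8}·(-1)^1·(-1)^0 = -1.
v=13: a=13^0·(≡8), b=13^1·(≡6) mod 13; (8|13)=-1, (6|13)=-1; (−1)^{0·1·6}·(-1)^1·(-1)^0 = -1.
v=11: a=11^1·(≡3), b=11^0·(≡8) mod 11; (3|11)=+1, (8|11)=-1; (−1)^{1·0·5}·(+1)^0·(-1)^1 = -1.
v=23: a=23^3·(≡15), b=23^1·(≡22) mod 23; (15|23)=-1, (22|23)=-1; (−1)^{3·1·11}·(-1)^1·(-1)^3 = -1.
v=7: a=7^1·(≡5), b=7^0·(≡1) mod 7; (5|7)=-1, (1|7)=+1; (−1)^{1·0·3}·(-1)^0·(+1)^1 = +1.
v=2: v_2(a)=-2, v_2(b)=-11; units ≡ 1, 3 (mod 8); ε·ε+αω+βω = 0·1+-2·1+-11·0 ≡ 0  ⇒  (a,b)_2 = +1.
v=19: a=19^1·(≡16), b=19^0·(≡5) mod 19; (16|19)=+1, (5|19)=+1; (−1)^{1·0·9}·(+1)^0·(+1)^1 = +1.
(33649, 10166 / ℚ) ramifies at {11, 13, 17, 23}: a division algebra.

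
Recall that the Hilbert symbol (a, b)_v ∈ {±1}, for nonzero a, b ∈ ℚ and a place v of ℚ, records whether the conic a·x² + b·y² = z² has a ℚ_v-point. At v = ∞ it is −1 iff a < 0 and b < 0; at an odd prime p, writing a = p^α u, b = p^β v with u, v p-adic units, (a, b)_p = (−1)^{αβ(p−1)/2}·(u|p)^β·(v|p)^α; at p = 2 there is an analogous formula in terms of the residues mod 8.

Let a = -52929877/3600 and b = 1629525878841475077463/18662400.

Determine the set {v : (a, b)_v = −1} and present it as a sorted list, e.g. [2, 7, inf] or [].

Mod squares: a ≡ -437437, b ≡ 4807. Check v ∈ {∞, 2, 3, 5, 7, 11, 13, 19, 23}.
v=2: v_2(a)=-4, v_2(b)=-10; units ≡ 3, 7 (mod 8); ε·ε+αω+βω = 1·1+-4·0+-10·1 ≡ 1  ⇒  (a,b)_2 = -1.
v=23: a=23^1·(≡1), b=23^3·(≡16) mod 23; (1|23)=+1, (16|23)=+1; (−1)^{1·3·11}·(+1)^3·(+1)^1 = -1.
v=3: a=3^-2·(≡2), b=3^-6·(≡1) mod 3; (2|3)=-1, (1|3)=+1; (−1)^{-2·-6·1}·(-1)^-6·(+1)^-2 = +1.
v=19: a=19^1·(≡6), b=19^3·(≡5) mod 19; (6|19)=+1, (5|19)=+1; (−1)^{1·3·9}·(+1)^3·(+1)^1 = -1.
v=11: a=11^3·(≡3), b=11^9·(≡6) mod 11; (3|11)=+1, (6|11)=-1; (−1)^{3·9·5}·(+1)^9·(-1)^3 = +1.
v=5: a=5^-2·(≡2), b=5^-2·(≡3) mod 5; (2|5)=-1, (3|5)=-1; (−1)^{-2·-2·2}·(-1)^-2·(-1)^-2 = +1.
v=∞: -437437 < 0 and 4807 > 0  ⇒  (a,b)_∞ = +1.
v=13: a=13^1·(≡7), b=13^2·(≡12) mod 13; (7|13)=-1, (12|13)=+1; (−1)^{1·2·6}·(-1)^2·(+1)^1 = +1.
v=7: a=7^1·(≡5), b=7^2·(≡6) mod 7; (5|7)=-1, (6|7)=-1; (−1)^{1·2·3}·(-1)^2·(-1)^1 = -1.
(-437437, 4807 / ℚ) ramifies at {2, 7, 19, 23}: a division algebra.

[2, 7, 19, 23]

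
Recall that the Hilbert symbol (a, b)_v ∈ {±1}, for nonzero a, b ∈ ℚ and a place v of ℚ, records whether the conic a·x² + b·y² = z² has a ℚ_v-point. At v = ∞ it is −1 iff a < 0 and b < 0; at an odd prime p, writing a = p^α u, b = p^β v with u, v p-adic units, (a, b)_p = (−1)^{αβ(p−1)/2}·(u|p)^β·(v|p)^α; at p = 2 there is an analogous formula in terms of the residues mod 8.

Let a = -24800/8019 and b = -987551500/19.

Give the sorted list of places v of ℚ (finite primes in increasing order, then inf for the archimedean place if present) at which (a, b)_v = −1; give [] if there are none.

Mod squares: a ≡ -682, b ≡ -1110265. Check v ∈ {∞, 2, 3, 5, 11, 13, 19, 29, 31}.
v=5: a=5^2·(≡2), b=5^3·(≡2) mod 5; (2|5)=-1, (2|5)=-1; (−1)^{2·3·2}·(-1)^3·(-1)^2 = -1.
v=∞: -682 < 0 and -1110265 < 0  ⇒  (a,b)_∞ = -1.
v=19: a=19^0·(≡14), b=19^-1·(≡5) mod 19; (14|19)=-1, (5|19)=+1; (−1)^{0·-1·9}·(-1)^-1·(+1)^0 = -1.
v=3: a=3^-6·(≡2), b=3^0·(≡2) mod 3; (2|3)=-1, (2|3)=-1; (−1)^{-6·0·1}·(-1)^0·(-1)^-6 = +1.
v=31: a=31^1·(≡18), b=31^1·(≡13) mod 31; (18|31)=+1, (13|31)=-1; (−1)^{1·1·15}·(+1)^1·(-1)^1 = +1.
v=13: a=13^0·(≡11), b=13^3·(≡11) mod 13; (11|13)=-1, (11|13)=-1; (−1)^{0·3·6}·(-1)^3·(-1)^0 = -1.
v=11: a=11^-1·(≡9), b=11^0·(≡4) mod 11; (9|11)=+1, (4|11)=+1; (−1)^{-1·0·5}·(+1)^0·(+1)^-1 = +1.
v=29: a=29^0·(≡19), b=29^1·(≡25) mod 29; (19|29)=-1, (25|29)=+1; (−1)^{0·1·14}·(-1)^1·(+1)^0 = -1.
v=2: v_2(a)=5, v_2(b)=2; units ≡ 3, 7 (mod 8); ε·ε+αω+βω = 1·1+5·0+2·1 ≡ 1  ⇒  (a,b)_2 = -1.
|Ram(-682, -1110265)| = 6, even; anisotropic at {2, 5, 13, 19, 29, ∞}.

[2, 5, 13, 19, 29, inf]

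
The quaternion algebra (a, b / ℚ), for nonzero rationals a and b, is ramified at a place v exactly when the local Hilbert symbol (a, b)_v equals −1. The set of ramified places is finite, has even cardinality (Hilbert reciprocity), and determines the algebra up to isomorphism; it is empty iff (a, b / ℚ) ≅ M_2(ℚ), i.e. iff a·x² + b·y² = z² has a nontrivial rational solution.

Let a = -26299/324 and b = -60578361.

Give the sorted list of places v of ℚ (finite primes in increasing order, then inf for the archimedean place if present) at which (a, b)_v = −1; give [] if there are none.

[7, 17, 37, inf]

Mod squares: a ≡ -91, b ≡ -747881. Check v ∈ {∞, 2, 3, 7, 13, 17, 29, 37, 41}.
v=17: a=17^2·(≡11), b=17^1·(≡5) mod 17; (11|17)=-1, (5|17)=-1; (−1)^{2·1·8}·(-1)^1·(-1)^2 = -1.
v=41: a=41^0·(≡25), b=41^1·(≡37) mod 41; (25|41)=+1, (37|41)=+1; (−1)^{0·1·20}·(+1)^1·(+1)^0 = +1.
v=3: a=3^-4·(≡2), b=3^4·(≡1) mod 3; (2|3)=-1, (1|3)=+1; (−1)^{-4·4·1}·(-1)^4·(+1)^-4 = +1.
v=29: a=29^0·(≡24), b=29^1·(≡19) mod 29; (24|29)=+1, (19|29)=-1; (−1)^{0·1·14}·(+1)^1·(-1)^0 = +1.
v=2: v_2(a)=-2, v_2(b)=0; units ≡ 5, 7 (mod 8); ε·ε+αω+βω = 0·1+-2·0+0·1 ≡ 0  ⇒  (a,b)_2 = +1.
v=∞: -91 < 0 and -747881 < 0  ⇒  (a,b)_∞ = -1.
v=13: a=13^1·(≡8), b=13^0·(≡1) mod 13; (8|13)=-1, (1|13)=+1; (−1)^{1·0·6}·(-1)^0·(+1)^1 = +1.
v=37: a=37^0·(≡32), b=37^1·(≡34) mod 37; (32|37)=-1, (34|37)=+1; (−1)^{0·1·18}·(-1)^1·(+1)^0 = -1.
v=7: a=7^1·(≡1), b=7^0·(≡3) mod 7; (1|7)=+1, (3|7)=-1; (−1)^{1·0·3}·(+1)^0·(-1)^1 = -1.
Ram(-91, -747881) = {7, 17, 37, ∞}; no ℚ_7-point on the conic.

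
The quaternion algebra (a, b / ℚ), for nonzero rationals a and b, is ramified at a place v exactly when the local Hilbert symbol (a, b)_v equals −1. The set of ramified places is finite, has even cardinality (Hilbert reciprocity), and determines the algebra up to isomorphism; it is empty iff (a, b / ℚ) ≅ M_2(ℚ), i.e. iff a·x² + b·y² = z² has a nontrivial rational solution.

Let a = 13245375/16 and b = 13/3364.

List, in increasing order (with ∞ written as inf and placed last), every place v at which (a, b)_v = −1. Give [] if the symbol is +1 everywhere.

Mod squares: a ≡ 3135, b ≡ 13. Check v ∈ {∞, 2, 3, 5, 11, 13, 19, 29}.
v=19: a=19^1·(≡14), b=19^0·(≡13) mod 19; (14|19)=-1, (13|19)=-1; (−1)^{1·0·9}·(-1)^0·(-1)^1 = -1.
v=3: a=3^1·(≡1), b=3^0·(≡1) mod 3; (1|3)=+1, (1|3)=+1; (−1)^{1·0·1}·(+1)^0·(+1)^1 = +1.
v=2: v_2(a)=-4, v_2(b)=-2; units ≡ 7, 5 (mod 8); ε·ε+αω+βω = 1·0+-4·1+-2·0 ≡ 0  ⇒  (a,b)_2 = +1.
v=13: a=13^2·(≡8), b=13^1·(≡4) mod 13; (8|13)=-1, (4|13)=+1; (−1)^{2·1·6}·(-1)^1·(+1)^2 = -1.
v=29: a=29^0·(≡11), b=29^-2·(≡25) mod 29; (11|29)=-1, (25|29)=+1; (−1)^{0·-2·14}·(-1)^-2·(+1)^0 = +1.
v=∞: 3135 > 0 and 13 > 0  ⇒  (a,b)_∞ = +1.
v=11: a=11^1·(≡2), b=11^0·(≡10) mod 11; (2|11)=-1, (10|11)=-1; (−1)^{1·0·5}·(-1)^0·(-1)^1 = -1.
v=5: a=5^3·(≡3), b=5^0·(≡2) mod 5; (3|5)=-1, (2|5)=-1; (−1)^{3·0·2}·(-1)^0·(-1)^3 = -1.
(3135, 13 / ℚ) ramifies at {5, 11, 13, 19}: a division algebra.

[5, 11, 13, 19]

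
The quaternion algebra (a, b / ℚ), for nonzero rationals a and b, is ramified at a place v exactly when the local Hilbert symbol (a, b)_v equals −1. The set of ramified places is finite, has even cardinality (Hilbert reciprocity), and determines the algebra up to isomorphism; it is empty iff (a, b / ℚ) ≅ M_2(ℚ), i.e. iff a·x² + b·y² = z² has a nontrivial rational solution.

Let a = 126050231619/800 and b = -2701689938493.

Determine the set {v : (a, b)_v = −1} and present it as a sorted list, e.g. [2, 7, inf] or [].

[3, 29]

Mod squares: a ≡ 2262, b ≡ -7917. Check v ∈ {∞, 2, 3, 5, 7, 13, 17, 23, 29}.
v=13: a=13^1·(≡5), b=13^3·(≡6) mod 13; (5|13)=-1, (6|13)=-1; (−1)^{1·3·6}·(-1)^3·(-1)^1 = +1.
v=7: a=7^0·(≡2), b=7^5·(≡3) mod 7; (2|7)=+1, (3|7)=-1; (−1)^{0·5·3}·(+1)^5·(-1)^0 = +1.
v=3: a=3^7·(≡1), b=3^1·(≡1) mod 3; (1|3)=+1, (1|3)=+1; (−1)^{7·1·1}·(+1)^1·(+1)^7 = -1.
v=∞: 2262 > 0 and -7917 < 0  ⇒  (a,b)_∞ = +1.
v=23: a=23^2·(≡13), b=23^0·(≡12) mod 23; (13|23)=+1, (12|23)=+1; (−1)^{2·0·11}·(+1)^0·(+1)^2 = +1.
v=5: a=5^-2·(≡2), b=5^0·(≡2) mod 5; (2|5)=-1, (2|5)=-1; (−1)^{-2·0·2}·(-1)^0·(-1)^-2 = +1.
v=2: v_2(a)=-5, v_2(b)=0; units ≡ 3, 3 (mod 8); ε·ε+αω+βω = 1·1+-5·1+0·1 ≡ 0  ⇒  (a,b)_2 = +1.
v=29: a=29^1·(≡4), b=29^3·(≡17) mod 29; (4|29)=+1, (17|29)=-1; (−1)^{1·3·14}·(+1)^3·(-1)^1 = -1.
v=17: a=17^2·(≡15), b=17^0·(≡10) mod 17; (15|17)=+1, (10|17)=-1; (−1)^{2·0·8}·(+1)^0·(-1)^2 = +1.
(2262, -7917 / ℚ) ramifies at {3, 29}: a division algebra.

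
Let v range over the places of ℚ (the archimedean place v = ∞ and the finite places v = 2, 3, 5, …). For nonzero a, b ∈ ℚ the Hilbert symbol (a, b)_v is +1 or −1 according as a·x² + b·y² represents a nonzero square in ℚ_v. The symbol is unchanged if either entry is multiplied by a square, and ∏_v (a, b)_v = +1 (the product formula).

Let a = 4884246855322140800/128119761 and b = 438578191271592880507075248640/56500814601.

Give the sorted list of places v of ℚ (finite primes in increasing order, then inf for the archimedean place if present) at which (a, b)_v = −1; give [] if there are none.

[5, 19]

Mod squares: a ≡ 2, b ≡ 74290. Check v ∈ {∞, 2, 3, 5, 7, 11, 13, 17, 19, 23}.
v=23: a=23^6·(≡4), b=23^9·(≡19) mod 23; (4|23)=+1, (19|23)=-1; (−1)^{6·9·11}·(+1)^9·(-1)^6 = +1.
v=11: a=11^-2·(≡7), b=11^-2·(≡2) mod 11; (7|11)=-1, (2|11)=-1; (−1)^{-2·-2·5}·(-1)^-2·(-1)^-2 = +1.
v=2: v_2(a)=7, v_2(b)=9; units ≡ 1, 1 (mod 8); ε·ε+αω+βω = 0·0+7·0+9·0 ≡ 0  ⇒  (a,b)_2 = +1.
v=3: a=3^-2·(≡2), b=3^-4·(≡1) mod 3; (2|3)=-1, (1|3)=+1; (−1)^{-2·-4·1}·(-1)^-4·(+1)^-2 = +1.
v=19: a=19^2·(≡8), b=19^3·(≡13) mod 19; (8|19)=-1, (13|19)=-1; (−1)^{2·3·9}·(-1)^3·(-1)^2 = -1.
v=5: a=5^2·(≡2), b=5^1·(≡3) mod 5; (2|5)=-1, (3|5)=-1; (−1)^{2·1·2}·(-1)^1·(-1)^2 = -1.
v=17: a=17^0·(≡1), b=17^1·(≡8) mod 17; (1|17)=+1, (8|17)=+1; (−1)^{0·1·8}·(+1)^1·(+1)^0 = +1.
v=13: a=13^4·(≡11), b=13^8·(≡11) mod 13; (11|13)=-1, (11|13)=-1; (−1)^{4·8·6}·(-1)^8·(-1)^4 = +1.
v=7: a=7^-6·(≡1), b=7^-8·(≡6) mod 7; (1|7)=+1, (6|7)=-1; (−1)^{-6·-8·3}·(+1)^-8·(-1)^-6 = +1.
v=∞: 2 > 0 and 74290 > 0  ⇒  (a,b)_∞ = +1.
(2, 74290 / ℚ) ramifies at {5, 19}: a division algebra.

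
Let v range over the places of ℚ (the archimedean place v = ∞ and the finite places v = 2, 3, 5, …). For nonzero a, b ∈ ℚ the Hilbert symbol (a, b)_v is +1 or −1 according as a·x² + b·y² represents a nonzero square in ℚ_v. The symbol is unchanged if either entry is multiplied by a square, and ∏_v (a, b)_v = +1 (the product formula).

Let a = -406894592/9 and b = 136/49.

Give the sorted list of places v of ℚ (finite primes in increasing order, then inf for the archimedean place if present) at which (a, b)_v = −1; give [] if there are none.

[13, 31]

(a, b) ≡ (-397358, 34) mod (ℚ^×)²; places V = {2, 3, 7, 13, 17, 29, 31, ∞}.
(a,b)_3: α=-2, u≡1; β=0, v≡1 (mod 3); (1|3)=+1, (1|3)=+1; sign (−1)^0·+1^0·+1^-2 = +1.
(a,b)_17: α=1, u≡8; β=1, v≡13 (mod 17); (8|17)=+1, (13|17)=+1; sign (−1)^0·+1^1·+1^1 = +1.
(a,b)_13: α=1, u≡1; β=0, v≡11 (mod 13); (1|13)=+1, (11|13)=-1; sign (−1)^0·+1^0·-1^1 = -1.
(a,b)_29: α=1, u≡15; β=0, v≡1 (mod 29); (15|29)=-1, (1|29)=+1; sign (−1)^0·-1^0·+1^1 = +1.
(a,b)_7: α=0, u≡4; β=-2, v≡3 (mod 7); (4|7)=+1, (3|7)=-1; sign (−1)^0·+1^-2·-1^0 = +1.
(a,b)_∞: sgn(-397358)=−, sgn(34)=+, so +1.
(a,b)_31: α=1, u≡19; β=0, v≡11 (mod 31); (19|31)=+1, (11|31)=-1; sign (−1)^0·+1^0·-1^1 = -1.
(a,b)_2: α=11, β=3; u≡1, v≡1 (mod 8); ε(u)ε(v)=0·0, αω(v)=11·0, βω(u)=3·0; sum ≡ 0  ⇒  +1.
|Ram(-397358, 34)| = 2, even; anisotropic at {13, 31}.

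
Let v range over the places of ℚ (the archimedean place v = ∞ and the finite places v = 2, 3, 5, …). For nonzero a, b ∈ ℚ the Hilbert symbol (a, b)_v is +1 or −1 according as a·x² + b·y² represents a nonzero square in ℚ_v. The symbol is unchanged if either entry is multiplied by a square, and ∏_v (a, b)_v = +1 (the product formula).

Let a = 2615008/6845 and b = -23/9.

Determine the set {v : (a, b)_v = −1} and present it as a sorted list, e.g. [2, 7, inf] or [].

[5, 11, 17, 19]

Mod squares: a ≡ 817190, b ≡ -23. Check v ∈ {∞, 2, 3, 5, 11, 17, 19, 23, 37}.
v=23: a=23^1·(≡12), b=23^1·(≡5) mod 23; (12|23)=+1, (5|23)=-1; (−1)^{1·1·11}·(+1)^1·(-1)^1 = +1.
v=5: a=5^-1·(≡2), b=5^0·(≡3) mod 5; (2|5)=-1, (3|5)=-1; (−1)^{-1·0·2}·(-1)^0·(-1)^-1 = -1.
v=17: a=17^1·(≡10), b=17^0·(≡5) mod 17; (10|17)=-1, (5|17)=-1; (−1)^{1·0·8}·(-1)^0·(-1)^1 = -1.
v=11: a=11^1·(≡6), b=11^0·(≡6) mod 11; (6|11)=-1, (6|11)=-1; (−1)^{1·0·5}·(-1)^0·(-1)^1 = -1.
v=2: v_2(a)=5, v_2(b)=0; units ≡ 3, 1 (mod 8); ε·ε+αω+βω = 1·0+5·0+0·1 ≡ 0  ⇒  (a,b)_2 = +1.
v=19: a=19^1·(≡3), b=19^0·(≡8) mod 19; (3|19)=-1, (8|19)=-1; (−1)^{1·0·9}·(-1)^0·(-1)^1 = -1.
v=37: a=37^-2·(≡14), b=37^0·(≡18) mod 37; (14|37)=-1, (18|37)=-1; (−1)^{-2·0·18}·(-1)^0·(-1)^-2 = +1.
v=∞: 817190 > 0 and -23 < 0  ⇒  (a,b)_∞ = +1.
v=3: a=3^0·(≡2), b=3^-2·(≡1) mod 3; (2|3)=-1, (1|3)=+1; (−1)^{0·-2·1}·(-1)^-2·(+1)^0 = +1.
(817190, -23 / ℚ) ramifies at {5, 11, 17, 19}: a division algebra.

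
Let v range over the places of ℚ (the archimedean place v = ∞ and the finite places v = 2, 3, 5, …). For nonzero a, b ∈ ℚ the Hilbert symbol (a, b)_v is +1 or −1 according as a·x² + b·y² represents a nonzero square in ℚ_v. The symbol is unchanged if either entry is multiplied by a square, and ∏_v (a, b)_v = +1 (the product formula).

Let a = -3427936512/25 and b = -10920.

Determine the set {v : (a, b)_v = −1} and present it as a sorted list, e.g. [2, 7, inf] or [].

Mod squares: a ≡ -33, b ≡ -2730. Check v ∈ {∞, 2, 3, 5, 7, 11, 13}.
v=11: a=11^1·(≡8), b=11^0·(≡3) mod 11; (8|11)=-1, (3|11)=+1; (−1)^{1·0·5}·(-1)^0·(+1)^1 = +1.
v=13: a=13^2·(≡8), b=13^1·(≡5) mod 13; (8|13)=-1, (5|13)=-1; (−1)^{2·1·6}·(-1)^1·(-1)^2 = -1.
v=3: a=3^1·(≡1), b=3^1·(≡2) mod 3; (1|3)=+1, (2|3)=-1; (−1)^{1·1·1}·(+1)^1·(-1)^1 = +1.
v=7: a=7^4·(≡2), b=7^1·(≡1) mod 7; (2|7)=+1, (1|7)=+1; (−1)^{4·1·3}·(+1)^1·(+1)^4 = +1.
v=∞: -33 < 0 and -2730 < 0  ⇒  (a,b)_∞ = -1.
v=5: a=5^-2·(≡3), b=5^1·(≡1) mod 5; (3|5)=-1, (1|5)=+1; (−1)^{-2·1·2}·(-1)^1·(+1)^-2 = -1.
v=2: v_2(a)=8, v_2(b)=3; units ≡ 7, 3 (mod 8); ε·ε+αω+βω = 1·1+8·1+3·0 ≡ 1  ⇒  (a,b)_2 = -1.
(-33, -2730 / ℚ) ramifies at {2, 5, 13, ∞}: a division algebra.

[2, 5, 13, inf]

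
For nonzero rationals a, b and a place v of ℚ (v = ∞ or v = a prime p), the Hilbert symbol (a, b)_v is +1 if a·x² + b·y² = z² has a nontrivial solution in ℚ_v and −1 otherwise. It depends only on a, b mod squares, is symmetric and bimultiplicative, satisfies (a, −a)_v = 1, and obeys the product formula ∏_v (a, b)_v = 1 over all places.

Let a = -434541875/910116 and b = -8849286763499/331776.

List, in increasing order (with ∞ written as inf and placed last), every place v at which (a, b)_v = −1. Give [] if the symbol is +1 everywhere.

[19, 29, 37, inf]

(a, b) ≡ (-695267, -1068625379) mod (ℚ^×)²; places V = {2, 3, 5, 7, 13, 19, 23, 29, 37, 43, 53, ∞}.
(a,b)_13: α=0, u≡1; β=2, v≡3 (mod 13); (1|13)=+1, (3|13)=+1; sign (−1)^0·+1^2·+1^0 = +1.
(a,b)_3: α=-4, u≡1; β=-4, v≡1 (mod 3); (1|3)=+1, (1|3)=+1; sign (−1)^0·+1^-4·+1^-4 = +1.
(a,b)_19: α=1, u≡7; β=1, v≡16 (mod 19); (7|19)=+1, (16|19)=+1; sign (−1)^1·+1^1·+1^1 = -1.
(a,b)_∞: sgn(-695267)=−, sgn(-1068625379)=−, so -1.
(a,b)_29: α=0, u≡11; β=1, v≡18 (mod 29); (11|29)=-1, (18|29)=-1; sign (−1)^0·-1^1·-1^0 = -1.
(a,b)_23: α=1, u≡3; β=1, v≡5 (mod 23); (3|23)=+1, (5|23)=-1; sign (−1)^1·+1^1·-1^1 = +1.
(a,b)_43: α=1, u≡3; β=1, v≡38 (mod 43); (3|43)=-1, (38|43)=+1; sign (−1)^1·-1^1·+1^1 = +1.
(a,b)_37: α=1, u≡2; β=1, v≡36 (mod 37); (2|37)=-1, (36|37)=+1; sign (−1)^0·-1^1·+1^1 = -1.
(a,b)_53: α=-2, u≡15; β=1, v≡46 (mod 53); (15|53)=+1, (46|53)=+1; sign (−1)^0·+1^1·+1^-2 = +1.
(a,b)_5: α=4, u≡3; β=0, v≡1 (mod 5); (3|5)=-1, (1|5)=+1; sign (−1)^0·-1^0·+1^4 = +1.
(a,b)_7: α=0, u≡4; β=2, v≡1 (mod 7); (4|7)=+1, (1|7)=+1; sign (−1)^0·+1^2·+1^0 = +1.
(a,b)_2: α=-2, β=-12; u≡5, v≡5 (mod 8); ε(u)ε(v)=0·0, αω(v)=-2·1, βω(u)=-12·1; sum ≡ 0  ⇒  +1.
(-695267, -1068625379 / ℚ) ramifies at {19, 29, 37, ∞}: a division algebra.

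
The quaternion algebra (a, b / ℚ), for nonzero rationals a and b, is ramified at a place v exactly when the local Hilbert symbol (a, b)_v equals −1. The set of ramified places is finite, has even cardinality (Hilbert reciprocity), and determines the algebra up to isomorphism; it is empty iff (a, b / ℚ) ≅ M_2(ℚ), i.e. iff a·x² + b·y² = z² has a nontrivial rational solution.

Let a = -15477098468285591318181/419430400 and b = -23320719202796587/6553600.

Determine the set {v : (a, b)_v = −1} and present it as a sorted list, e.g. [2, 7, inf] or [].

[3, inf]

Mod squares: a ≡ -21, b ≡ -187. Check v ∈ {∞, 2, 3, 5, 7, 11, 13, 17, 23}.
v=3: a=3^1·(≡2), b=3^0·(≡2) mod 3; (2|3)=-1, (2|3)=-1; (−1)^{1·0·1}·(-1)^0·(-1)^1 = -1.
v=23: a=23^2·(≡8), b=23^2·(≡20) mod 23; (8|23)=+1, (20|23)=-1; (−1)^{2·2·11}·(+1)^2·(-1)^2 = +1.
v=5: a=5^-2·(≡4), b=5^-2·(≡2) mod 5; (4|5)=+1, (2|5)=-1; (−1)^{-2·-2·2}·(+1)^-2·(-1)^-2 = +1.
v=13: a=13^10·(≡5), b=13^8·(≡8) mod 13; (5|13)=-1, (8|13)=-1; (−1)^{10·8·6}·(-1)^8·(-1)^10 = +1.
v=11: a=11^2·(≡5), b=11^1·(≡5) mod 11; (5|11)=+1, (5|11)=+1; (−1)^{2·1·5}·(+1)^1·(+1)^2 = +1.
v=17: a=17^4·(≡2), b=17^3·(≡11) mod 17; (2|17)=+1, (11|17)=-1; (−1)^{4·3·8}·(+1)^3·(-1)^4 = +1.
v=7: a=7^1·(≡4), b=7^0·(≡4) mod 7; (4|7)=+1, (4|7)=+1; (−1)^{1·0·3}·(+1)^0·(+1)^1 = +1.
v=2: v_2(a)=-24, v_2(b)=-18; units ≡ 3, 5 (mod 8); ε·ε+αω+βω = 1·0+-24·1+-18·1 ≡ 0  ⇒  (a,b)_2 = +1.
v=∞: -21 < 0 and -187 < 0  ⇒  (a,b)_∞ = -1.
(-21, -187 / ℚ) ramifies at {3, ∞}: a division algebra.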